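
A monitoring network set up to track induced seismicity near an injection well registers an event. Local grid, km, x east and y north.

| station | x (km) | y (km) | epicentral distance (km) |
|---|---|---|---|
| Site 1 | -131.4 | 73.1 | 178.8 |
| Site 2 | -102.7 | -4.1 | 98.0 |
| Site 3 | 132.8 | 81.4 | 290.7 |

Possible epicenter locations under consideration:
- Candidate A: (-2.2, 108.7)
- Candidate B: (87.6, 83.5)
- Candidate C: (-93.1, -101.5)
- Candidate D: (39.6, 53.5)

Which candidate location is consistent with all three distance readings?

Candidate C

For each candidate, compare |candidate − station| to the reported distance:
Candidate A: residuals Site 1 44.8, Site 2 53.1, Site 3 153.0 → max 153.0 km
Candidate B: residuals Site 1 40.4, Site 2 111.5, Site 3 245.5 → max 245.5 km
Candidate C: residuals Site 1 0.0, Site 2 0.1, Site 3 0.0 → max 0.1 km
Candidate D: residuals Site 1 6.7, Site 2 55.5, Site 3 193.4 → max 193.4 km
Only Candidate C has all residuals ≈ 0.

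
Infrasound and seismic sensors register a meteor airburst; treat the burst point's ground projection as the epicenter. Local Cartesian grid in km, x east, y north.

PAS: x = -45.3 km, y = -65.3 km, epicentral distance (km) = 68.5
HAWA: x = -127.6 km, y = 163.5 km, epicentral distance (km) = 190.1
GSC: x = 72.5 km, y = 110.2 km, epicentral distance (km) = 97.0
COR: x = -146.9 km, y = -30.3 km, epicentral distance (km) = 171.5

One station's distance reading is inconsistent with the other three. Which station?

Solve using three stations at a time. Using HAWA, GSC, COR (subtract circle equations pairwise → linear system) gives (x, y) ≈ (11.9, 34.4).
Distances from that point to each station vs reported:
  PAS: calculated 115.0 vs reported 68.5 → residual 46.5 km
  HAWA: calculated 190.1 vs reported 190.1 → residual 0.0 km
  GSC: calculated 97.0 vs reported 97.0 → residual 0.0 km
  COR: calculated 171.5 vs reported 171.5 → residual 0.0 km
HAWA, GSC, COR are mutually consistent (residuals ≈ 0); PAS is off by 46.5 km.

PAS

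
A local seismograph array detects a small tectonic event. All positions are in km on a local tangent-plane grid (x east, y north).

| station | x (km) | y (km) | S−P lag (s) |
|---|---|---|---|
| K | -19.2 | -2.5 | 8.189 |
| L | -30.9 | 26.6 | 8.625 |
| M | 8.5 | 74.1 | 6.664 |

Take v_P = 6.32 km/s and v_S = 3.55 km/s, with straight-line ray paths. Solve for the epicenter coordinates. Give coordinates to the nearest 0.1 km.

38.9 km east, 29.5 km north

Distance from S−P lag: d = Δt · v_P v_S / (v_P − v_S) = Δt · (6.32·3.55)/(6.32−3.55) ≈ 8.0996·Δt.
So d_K = 66.33, d_L = 69.86, d_M = 53.98 km.
Circle about each station: (x + 19.2)² + (y + 2.5)² = 66.33²; (x + 30.9)² + (y − 26.6)² = 69.86²; (x − 8.5)² + (y − 74.1)² = 53.98².
Subtracting pairs of circle equations eliminates x²+y² and gives linear equations (the radical axes):
-23.4 x + 58.2 y = 806.73
55.4 x + 153.2 y = 6674.00
Solving the 2×2 system: x ≈ 38.9, y ≈ 29.5 km.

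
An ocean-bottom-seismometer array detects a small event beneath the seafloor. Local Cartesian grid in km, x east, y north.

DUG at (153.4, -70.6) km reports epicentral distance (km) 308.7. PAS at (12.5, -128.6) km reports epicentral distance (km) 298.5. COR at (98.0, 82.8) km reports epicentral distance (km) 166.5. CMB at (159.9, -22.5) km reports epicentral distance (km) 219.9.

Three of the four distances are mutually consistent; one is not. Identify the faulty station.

CMB

Solve using three stations at a time. Using DUG, PAS, COR (subtract circle equations pairwise → linear system) gives (x, y) ≈ (-47.5, 163.8).
Distances from that point to each station vs reported:
  DUG: calculated 308.7 vs reported 308.7 → residual 0.0 km
  PAS: calculated 298.5 vs reported 298.5 → residual 0.0 km
  COR: calculated 166.5 vs reported 166.5 → residual 0.0 km
  CMB: calculated 278.8 vs reported 219.9 → residual 58.9 km
DUG, PAS, COR are mutually consistent (residuals ≈ 0); CMB is off by 58.9 km.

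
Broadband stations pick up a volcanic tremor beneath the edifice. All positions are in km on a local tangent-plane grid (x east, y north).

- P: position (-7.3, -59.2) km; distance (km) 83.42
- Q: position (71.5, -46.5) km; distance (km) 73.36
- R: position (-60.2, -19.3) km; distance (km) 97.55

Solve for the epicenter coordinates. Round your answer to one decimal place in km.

Circle about each station: (x + 7.3)² + (y + 59.2)² = 83.42²; (x − 71.5)² + (y + 46.5)² = 73.36²; (x + 60.2)² + (y + 19.3)² = 97.55².
Subtracting pairs of circle equations eliminates x²+y² and gives linear equations (the radical axes):
157.6 x + 25.4 y = 5293.78
-105.8 x + 79.8 y = -2118.51
Solving the 2×2 system: x ≈ 31.2, y ≈ 14.8 km.
Check against P (with the unrounded x, y): √((x + 7.3)²+(y + 59.2)²) = 83.43 ≈ 83.42 km. ✓

31.2 km east, 14.8 km north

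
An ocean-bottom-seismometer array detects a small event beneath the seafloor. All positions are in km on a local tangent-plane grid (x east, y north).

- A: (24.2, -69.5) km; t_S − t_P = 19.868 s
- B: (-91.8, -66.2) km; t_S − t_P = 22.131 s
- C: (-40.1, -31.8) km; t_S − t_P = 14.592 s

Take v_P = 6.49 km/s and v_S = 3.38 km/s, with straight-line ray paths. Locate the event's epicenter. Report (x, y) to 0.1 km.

Distance from S−P lag: d = Δt · v_P v_S / (v_P − v_S) = Δt · (6.49·3.38)/(6.49−3.38) ≈ 7.0534·Δt.
So d_A = 140.14, d_B = 156.10, d_C = 102.92 km.
Circle about each station: (x − 24.2)² + (y + 69.5)² = 140.14²; (x + 91.8)² + (y + 66.2)² = 156.10²; (x + 40.1)² + (y + 31.8)² = 102.92².
Subtracting pairs of circle equations eliminates x²+y² and gives linear equations (the radical axes):
-232.0 x + 6.6 y = 2665.80
-128.6 x + 75.4 y = 6250.05
Solving the 2×2 system: x ≈ -9.6, y ≈ 66.5 km.
Check against A (with the unrounded x, y): √((x − 24.2)²+(y + 69.5)²) = 140.16 ≈ 140.14 km. ✓

-9.6 km east, 66.5 km north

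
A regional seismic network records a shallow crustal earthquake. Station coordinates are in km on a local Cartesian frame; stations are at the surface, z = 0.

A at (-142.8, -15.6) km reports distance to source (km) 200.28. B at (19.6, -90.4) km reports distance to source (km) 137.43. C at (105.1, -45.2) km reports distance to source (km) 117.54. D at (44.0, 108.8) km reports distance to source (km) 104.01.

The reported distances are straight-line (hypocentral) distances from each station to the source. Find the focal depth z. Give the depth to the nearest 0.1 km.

Each station gives a sphere (x−x_i)² + (y−y_i)² + z² = d_i² (stations at z=0).
Subtracting the A sphere from B and C: z² cancels, leaving linear equations in x and y:
324.8 x − 149.6 y = 9146.19
495.8 x − 59.2 y = 18750.28
Solving: x ≈ 41.198, y ≈ 28.309 km (keep extra digits for the depth step; rounded: 41.2, 28.3).
Then from the A sphere: z² = 200.28² − (x + 142.8)² − (y + 15.6)² with x = 41.198, y = 28.309, so z ≈ 65.794 ≈ 65.8 km.
Check against D (with the unrounded solution): distance 104.00 ≈ 104.01 km. ✓

depth ≈ 65.8 km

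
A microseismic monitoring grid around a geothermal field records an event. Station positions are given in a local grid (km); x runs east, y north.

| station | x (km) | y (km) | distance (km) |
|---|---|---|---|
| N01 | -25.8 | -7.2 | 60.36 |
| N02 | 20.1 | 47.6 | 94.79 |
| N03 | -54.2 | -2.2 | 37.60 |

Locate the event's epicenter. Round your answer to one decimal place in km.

Circle about each station: (x + 25.8)² + (y + 7.2)² = 60.36²; (x − 20.1)² + (y − 47.6)² = 94.79²; (x + 54.2)² + (y + 2.2)² = 37.60².
Subtracting pairs of circle equations eliminates x²+y² and gives linear equations (the radical axes):
91.8 x + 109.6 y = -3389.52
-56.8 x + 10.0 y = 4454.57
Solving the 2×2 system: x ≈ -73.1, y ≈ 30.3 km.

(-73.1, 30.3)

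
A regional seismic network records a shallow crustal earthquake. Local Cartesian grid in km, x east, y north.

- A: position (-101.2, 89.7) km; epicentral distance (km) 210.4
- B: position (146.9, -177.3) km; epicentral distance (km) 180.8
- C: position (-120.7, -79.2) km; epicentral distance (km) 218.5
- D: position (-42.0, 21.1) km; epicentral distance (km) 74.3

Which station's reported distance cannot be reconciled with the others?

Solve using three stations at a time. Using A, B, C (subtract circle equations pairwise → linear system) gives (x, y) ≈ (85.6, -7.2).
Distances from that point to each station vs reported:
  A: calculated 210.4 vs reported 210.4 → residual 0.0 km
  B: calculated 180.8 vs reported 180.8 → residual 0.0 km
  C: calculated 218.5 vs reported 218.5 → residual 0.0 km
  D: calculated 130.7 vs reported 74.3 → residual 56.4 km
A, B, C are mutually consistent (residuals ≈ 0); D is off by 56.4 km.

D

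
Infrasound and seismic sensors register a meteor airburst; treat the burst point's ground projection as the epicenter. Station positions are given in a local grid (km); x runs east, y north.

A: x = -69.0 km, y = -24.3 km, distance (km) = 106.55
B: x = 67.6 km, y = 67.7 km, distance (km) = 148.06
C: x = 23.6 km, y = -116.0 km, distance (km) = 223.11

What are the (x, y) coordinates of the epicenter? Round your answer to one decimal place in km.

Circle about each station: (x + 69.0)² + (y + 24.3)² = 106.55²; (x − 67.6)² + (y − 67.7)² = 148.06²; (x − 23.6)² + (y + 116.0)² = 223.11².
Subtracting the A equation from the B and C equations removes the quadratic terms:
273.2 x + 184.0 y = -6767.30
185.2 x − 183.4 y = -29763.70
Solving the 2×2 system: x ≈ -79.8, y ≈ 81.7 km.

x ≈ -79.8 km, y ≈ 81.7 km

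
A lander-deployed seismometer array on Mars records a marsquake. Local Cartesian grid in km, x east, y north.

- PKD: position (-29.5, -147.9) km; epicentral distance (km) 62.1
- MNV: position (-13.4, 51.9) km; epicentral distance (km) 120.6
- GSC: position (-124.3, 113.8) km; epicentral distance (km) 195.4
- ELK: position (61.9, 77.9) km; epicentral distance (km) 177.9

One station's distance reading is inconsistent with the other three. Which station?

PKD

Solve using three stations at a time. Using MNV, GSC, ELK (subtract circle equations pairwise → linear system) gives (x, y) ≈ (-44.6, -64.6).
Distances from that point to each station vs reported:
  PKD: calculated 84.6 vs reported 62.1 → residual 22.5 km
  MNV: calculated 120.6 vs reported 120.6 → residual 0.0 km
  GSC: calculated 195.4 vs reported 195.4 → residual 0.0 km
  ELK: calculated 177.9 vs reported 177.9 → residual 0.0 km
MNV, GSC, ELK are mutually consistent (residuals ≈ 0); PKD is off by 22.5 km.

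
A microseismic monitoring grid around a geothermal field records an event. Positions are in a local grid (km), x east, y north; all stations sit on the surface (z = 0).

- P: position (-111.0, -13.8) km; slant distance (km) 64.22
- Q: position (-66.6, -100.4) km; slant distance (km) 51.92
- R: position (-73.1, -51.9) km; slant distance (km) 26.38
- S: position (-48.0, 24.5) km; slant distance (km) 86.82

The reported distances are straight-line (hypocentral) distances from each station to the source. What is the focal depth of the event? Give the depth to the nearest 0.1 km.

Each station gives a sphere (x−x_i)² + (y−y_i)² + z² = d_i² (stations at z=0).
Subtracting the P sphere from Q and R: z² cancels, leaving linear equations in x and y:
88.8 x − 173.2 y = 3432.80
75.8 x − 76.2 y = -1045.92
Solving: x ≈ -69.590, y ≈ -55.499 km (keep extra digits for the depth step; rounded: -69.6, -55.5).
Then from the P sphere: z² = 64.22² − (x + 111.0)² − (y + 13.8)² with x = -69.590, y = -55.499, so z ≈ 25.896 ≈ 25.9 km.

z ≈ 25.9 km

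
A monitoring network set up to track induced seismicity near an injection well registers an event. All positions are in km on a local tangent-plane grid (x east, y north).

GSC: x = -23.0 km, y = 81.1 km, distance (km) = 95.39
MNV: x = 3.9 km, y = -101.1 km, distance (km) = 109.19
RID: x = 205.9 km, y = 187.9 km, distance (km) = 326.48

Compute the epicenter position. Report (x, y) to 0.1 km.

x ≈ -54.6 km, y ≈ -8.9 km

Circle about each station: (x + 23.0)² + (y − 81.1)² = 95.39²; (x − 3.9)² + (y + 101.1)² = 109.19²; (x − 205.9)² + (y − 187.9)² = 326.48².
Subtracting the GSC equation from the MNV and RID equations removes the quadratic terms:
53.8 x − 364.4 y = 307.01
457.8 x + 213.6 y = -26894.93
Solving the 2×2 system: x ≈ -54.6, y ≈ -8.9 km.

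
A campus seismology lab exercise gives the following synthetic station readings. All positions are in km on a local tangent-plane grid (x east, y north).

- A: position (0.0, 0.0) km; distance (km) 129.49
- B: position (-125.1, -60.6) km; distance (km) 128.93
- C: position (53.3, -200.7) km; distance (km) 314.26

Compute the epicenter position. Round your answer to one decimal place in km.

-110.5 km east, 67.5 km north

Circle about each station: x² + y² = 129.49²; (x + 125.1)² + (y + 60.6)² = 128.93²; (x − 53.3)² + (y + 200.7)² = 314.26².
Subtracting pairs of circle equations eliminates x²+y² and gives linear equations (the radical axes):
-250.2 x − 121.2 y = 19467.09
106.6 x − 401.4 y = -38870.31
Solving the 2×2 system: x ≈ -110.5, y ≈ 67.5 km.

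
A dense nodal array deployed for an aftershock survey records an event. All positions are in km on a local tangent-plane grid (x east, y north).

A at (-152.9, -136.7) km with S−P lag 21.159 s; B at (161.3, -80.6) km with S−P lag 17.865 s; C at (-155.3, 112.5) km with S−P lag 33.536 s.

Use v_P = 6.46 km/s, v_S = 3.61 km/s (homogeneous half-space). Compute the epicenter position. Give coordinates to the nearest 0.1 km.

(16.6, -101.4)

Distance from S−P lag: d = Δt · v_P v_S / (v_P − v_S) = Δt · (6.46·3.61)/(6.46−3.61) ≈ 8.1827·Δt.
So d_A = 173.14, d_B = 146.18, d_C = 274.41 km.
Circle about each station: (x + 152.9)² + (y + 136.7)² = 173.14²; (x − 161.3)² + (y + 80.6)² = 146.18²; (x + 155.3)² + (y − 112.5)² = 274.41².
Subtracting the A equation from the B and C equations removes the quadratic terms:
628.4 x + 112.2 y = -942.38
-4.8 x + 498.4 y = -50614.35
Solving the 2×2 system: x ≈ 16.6, y ≈ -101.4 km.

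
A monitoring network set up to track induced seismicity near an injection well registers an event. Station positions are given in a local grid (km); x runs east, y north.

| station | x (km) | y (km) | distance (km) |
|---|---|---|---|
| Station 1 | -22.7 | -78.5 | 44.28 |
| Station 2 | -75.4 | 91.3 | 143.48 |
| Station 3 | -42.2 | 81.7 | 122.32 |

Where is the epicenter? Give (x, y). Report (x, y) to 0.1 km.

Circle about each station: (x + 22.7)² + (y + 78.5)² = 44.28²; (x + 75.4)² + (y − 91.3)² = 143.48²; (x + 42.2)² + (y − 81.7)² = 122.32².
Subtracting the Station 1 equation from the Station 2 and Station 3 equations removes the quadratic terms:
-105.4 x + 339.6 y = -11282.48
-39.0 x + 320.4 y = -11223.27
Solving the 2×2 system: x ≈ -9.6, y ≈ -36.2 km.

(-9.6, -36.2)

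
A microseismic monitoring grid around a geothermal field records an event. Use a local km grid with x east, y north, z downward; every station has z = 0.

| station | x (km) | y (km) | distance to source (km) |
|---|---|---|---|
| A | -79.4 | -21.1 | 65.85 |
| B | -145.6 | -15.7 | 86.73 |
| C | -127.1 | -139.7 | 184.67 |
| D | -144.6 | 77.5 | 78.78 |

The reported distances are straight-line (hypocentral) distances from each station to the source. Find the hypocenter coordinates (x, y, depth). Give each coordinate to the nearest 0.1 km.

Each station gives a sphere (x−x_i)² + (y−y_i)² + z² = d_i² (stations at z=0).
Subtracting the A sphere from B and C: z² cancels, leaving linear equations in x and y:
-132.4 x + 10.8 y = 11510.41
-95.4 x − 237.2 y = -845.86
Solving: x ≈ -83.893, y ≈ 37.307 km (keep extra digits for the depth step; rounded: -83.9, 37.3).
Then from the A sphere: z² = 65.85² − (x + 79.4)² − (y + 21.1)² with x = -83.893, y = 37.307, so z ≈ 30.078 ≈ 30.1 km.

(-83.9, 37.3, 30.1)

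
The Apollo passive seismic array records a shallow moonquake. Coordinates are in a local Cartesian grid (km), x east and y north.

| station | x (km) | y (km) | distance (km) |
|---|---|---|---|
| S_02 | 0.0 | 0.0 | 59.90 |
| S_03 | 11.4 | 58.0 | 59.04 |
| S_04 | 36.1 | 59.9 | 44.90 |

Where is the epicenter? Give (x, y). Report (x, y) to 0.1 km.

Circle about each station: x² + y² = 59.90²; (x − 11.4)² + (y − 58.0)² = 59.04²; (x − 36.1)² + (y − 59.9)² = 44.90².
Subtracting the S_02 equation from the S_03 and S_04 equations removes the quadratic terms:
22.8 x + 116.0 y = 3596.25
72.2 x + 119.8 y = 6463.22
Solving the 2×2 system: x ≈ 56.5, y ≈ 19.9 km.
Check against S_02 (with the unrounded x, y): √(x²+y²) = 59.91 ≈ 59.90 km. ✓

x ≈ 56.5 km, y ≈ 19.9 km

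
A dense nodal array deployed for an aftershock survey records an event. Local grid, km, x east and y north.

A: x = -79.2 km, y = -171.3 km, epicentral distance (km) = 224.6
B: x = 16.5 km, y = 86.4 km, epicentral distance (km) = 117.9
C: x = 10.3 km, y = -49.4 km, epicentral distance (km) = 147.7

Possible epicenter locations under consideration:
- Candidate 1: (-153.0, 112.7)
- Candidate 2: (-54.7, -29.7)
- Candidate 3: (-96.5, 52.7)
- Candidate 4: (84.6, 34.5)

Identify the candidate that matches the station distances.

For each candidate, compare |candidate − station| to the reported distance:
Candidate 1: residuals A 68.8, B 53.6, C 82.4 → max 82.4 km
Candidate 2: residuals A 80.9, B 18.3, C 79.8 → max 80.9 km
Candidate 3: residuals A 0.1, B 0.0, C 0.1 → max 0.1 km
Candidate 4: residuals A 38.4, B 32.3, C 35.6 → max 38.4 km
Only Candidate 3 has all residuals ≈ 0.

Candidate 3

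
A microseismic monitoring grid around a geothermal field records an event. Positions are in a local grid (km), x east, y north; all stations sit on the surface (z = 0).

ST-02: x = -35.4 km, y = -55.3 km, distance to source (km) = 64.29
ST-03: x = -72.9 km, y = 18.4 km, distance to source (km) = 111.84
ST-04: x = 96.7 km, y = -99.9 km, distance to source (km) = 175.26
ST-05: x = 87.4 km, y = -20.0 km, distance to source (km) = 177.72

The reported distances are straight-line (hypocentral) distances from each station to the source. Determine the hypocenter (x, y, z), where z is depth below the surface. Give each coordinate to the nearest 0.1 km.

Each station gives a sphere (x−x_i)² + (y−y_i)² + z² = d_i² (stations at z=0).
Subtracting the ST-02 sphere from ST-03 and ST-04: z² cancels, leaving linear equations in x and y:
-75.0 x + 147.4 y = -7033.26
264.2 x − 89.2 y = -11563.21
Solving: x ≈ -72.296, y ≈ -84.501 km (keep extra digits for the depth step; rounded: -72.3, -84.5).
Then from the ST-02 sphere: z² = 64.29² − (x + 35.4)² − (y + 55.3)² with x = -72.296, y = -84.501, so z ≈ 43.809 ≈ 43.8 km.

(-72.3, -84.5, 43.8)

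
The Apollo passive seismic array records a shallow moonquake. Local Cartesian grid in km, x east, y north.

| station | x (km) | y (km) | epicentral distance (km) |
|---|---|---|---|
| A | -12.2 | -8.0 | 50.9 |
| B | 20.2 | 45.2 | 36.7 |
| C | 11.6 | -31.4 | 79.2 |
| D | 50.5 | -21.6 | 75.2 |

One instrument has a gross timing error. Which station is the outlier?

D

Solve using three stations at a time. Using A, B, C (subtract circle equations pairwise → linear system) gives (x, y) ≈ (-16.3, 42.7).
Distances from that point to each station vs reported:
  A: calculated 50.8 vs reported 50.9 → residual 0.1 km
  B: calculated 36.6 vs reported 36.7 → residual 0.1 km
  C: calculated 79.2 vs reported 79.2 → residual 0.0 km
  D: calculated 92.7 vs reported 75.2 → residual 17.5 km
A, B, C are mutually consistent (residuals ≈ 0); D is off by 17.5 km.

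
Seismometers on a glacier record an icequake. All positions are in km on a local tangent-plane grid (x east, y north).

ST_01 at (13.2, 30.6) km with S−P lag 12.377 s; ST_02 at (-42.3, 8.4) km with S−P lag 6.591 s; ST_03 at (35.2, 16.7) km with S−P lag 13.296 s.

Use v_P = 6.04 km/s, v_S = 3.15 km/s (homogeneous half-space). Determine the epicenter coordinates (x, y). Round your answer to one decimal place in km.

Distance from S−P lag: d = Δt · v_P v_S / (v_P − v_S) = Δt · (6.04·3.15)/(6.04−3.15) ≈ 6.5834·Δt.
So d_ST_01 = 81.48, d_ST_02 = 43.39, d_ST_03 = 87.53 km.
Circle about each station: (x − 13.2)² + (y − 30.6)² = 81.48²; (x + 42.3)² + (y − 8.4)² = 43.39²; (x − 35.2)² + (y − 16.7)² = 87.53².
Subtracting pairs of circle equations eliminates x²+y² and gives linear equations (the radical axes):
-111.0 x − 44.4 y = 5505.55
44.0 x − 27.8 y = -615.18
Solving the 2×2 system: x ≈ -35.8, y ≈ -34.5 km.

x ≈ -35.8 km, y ≈ -34.5 km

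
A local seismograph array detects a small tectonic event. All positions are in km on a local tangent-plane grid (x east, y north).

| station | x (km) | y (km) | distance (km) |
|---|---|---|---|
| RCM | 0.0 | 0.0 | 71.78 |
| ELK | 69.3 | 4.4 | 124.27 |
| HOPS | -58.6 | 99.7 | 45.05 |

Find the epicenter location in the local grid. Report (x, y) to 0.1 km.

x ≈ -43.1 km, y ≈ 57.4 km

Circle about each station: x² + y² = 71.78²; (x − 69.3)² + (y − 4.4)² = 124.27²; (x + 58.6)² + (y − 99.7)² = 45.05².
Subtracting pairs of circle equations eliminates x²+y² and gives linear equations (the radical axes):
138.6 x + 8.8 y = -5468.81
-117.2 x + 199.4 y = 16496.92
Solving the 2×2 system: x ≈ -43.1, y ≈ 57.4 km.
Check against RCM (with the unrounded x, y): √(x²+y²) = 71.78 ≈ 71.78 km. ✓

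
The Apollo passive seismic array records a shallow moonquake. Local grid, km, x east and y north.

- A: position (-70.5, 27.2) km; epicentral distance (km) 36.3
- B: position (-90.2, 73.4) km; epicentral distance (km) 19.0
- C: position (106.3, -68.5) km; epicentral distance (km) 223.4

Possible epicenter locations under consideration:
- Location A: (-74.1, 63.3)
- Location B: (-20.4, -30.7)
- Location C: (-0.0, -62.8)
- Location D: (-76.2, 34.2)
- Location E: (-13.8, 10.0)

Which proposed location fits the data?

Location A

For each candidate, compare |candidate − station| to the reported distance:
Location A: residuals A 0.0, B 0.0, C 0.0 → max 0.0 km
Location B: residuals A 40.3, B 106.3, C 91.2 → max 106.3 km
Location C: residuals A 78.0, B 144.4, C 116.9 → max 144.4 km
Location D: residuals A 27.3, B 22.6, C 14.0 → max 27.3 km
Location E: residuals A 23.0, B 80.3, C 79.9 → max 80.3 km
Only Location A has all residuals ≈ 0.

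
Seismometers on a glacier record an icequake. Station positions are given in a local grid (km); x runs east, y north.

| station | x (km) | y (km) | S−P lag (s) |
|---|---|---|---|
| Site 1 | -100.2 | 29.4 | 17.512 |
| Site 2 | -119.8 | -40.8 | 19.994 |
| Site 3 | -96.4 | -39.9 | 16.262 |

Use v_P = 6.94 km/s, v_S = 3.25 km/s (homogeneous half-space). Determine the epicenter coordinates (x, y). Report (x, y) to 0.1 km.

(-1.2, -11.3)

Distance from S−P lag: d = Δt · v_P v_S / (v_P − v_S) = Δt · (6.94·3.25)/(6.94−3.25) ≈ 6.1125·Δt.
So d_Site 1 = 107.04, d_Site 2 = 122.21, d_Site 3 = 99.40 km.
Circle about each station: (x + 100.2)² + (y − 29.4)² = 107.04²; (x + 119.8)² + (y + 40.8)² = 122.21²; (x + 96.4)² + (y + 39.9)² = 99.40².
Subtracting the Site 1 equation from the Site 2 and Site 3 equations removes the quadratic terms:
-39.2 x − 140.4 y = 1634.56
7.6 x − 138.6 y = 1557.77
Solving the 2×2 system: x ≈ -1.2, y ≈ -11.3 km.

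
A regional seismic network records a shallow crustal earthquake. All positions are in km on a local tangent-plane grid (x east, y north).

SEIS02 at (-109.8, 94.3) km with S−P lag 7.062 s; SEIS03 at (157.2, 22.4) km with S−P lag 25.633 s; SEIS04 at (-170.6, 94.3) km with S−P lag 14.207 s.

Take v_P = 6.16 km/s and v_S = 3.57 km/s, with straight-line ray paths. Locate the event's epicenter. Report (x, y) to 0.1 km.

(-50.1, 88.7)

Distance from S−P lag: d = Δt · v_P v_S / (v_P − v_S) = Δt · (6.16·3.57)/(6.16−3.57) ≈ 8.4908·Δt.
So d_SEIS02 = 59.96, d_SEIS03 = 217.64, d_SEIS04 = 120.63 km.
Circle about each station: (x + 109.8)² + (y − 94.3)² = 59.96²; (x − 157.2)² + (y − 22.4)² = 217.64²; (x + 170.6)² + (y − 94.3)² = 120.63².
Subtracting the SEIS02 equation from the SEIS03 and SEIS04 equations removes the quadratic terms:
534.0 x − 143.8 y = -39506.90
-121.6 x + 0.0 y = 6091.92
Solving the 2×2 system: x ≈ -50.1, y ≈ 88.7 km.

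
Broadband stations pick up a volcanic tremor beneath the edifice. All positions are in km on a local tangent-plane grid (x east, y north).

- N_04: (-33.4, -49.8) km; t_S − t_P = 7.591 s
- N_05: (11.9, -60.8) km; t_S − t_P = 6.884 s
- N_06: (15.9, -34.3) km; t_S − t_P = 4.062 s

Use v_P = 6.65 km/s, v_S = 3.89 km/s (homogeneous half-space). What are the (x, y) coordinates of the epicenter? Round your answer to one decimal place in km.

Distance from S−P lag: d = Δt · v_P v_S / (v_P − v_S) = Δt · (6.65·3.89)/(6.65−3.89) ≈ 9.3726·Δt.
So d_N_04 = 71.15, d_N_05 = 64.52, d_N_06 = 38.07 km.
Circle about each station: (x + 33.4)² + (y + 49.8)² = 71.15²; (x − 11.9)² + (y + 60.8)² = 64.52²; (x − 15.9)² + (y + 34.3)² = 38.07².
Subtracting the N_04 equation from the N_05 and N_06 equations removes the quadratic terms:
90.6 x − 22.0 y = 1142.14
98.6 x + 31.0 y = 1446.70
Solving the 2×2 system: x ≈ 13.5, y ≈ 3.7 km.

x ≈ 13.5 km, y ≈ 3.7 km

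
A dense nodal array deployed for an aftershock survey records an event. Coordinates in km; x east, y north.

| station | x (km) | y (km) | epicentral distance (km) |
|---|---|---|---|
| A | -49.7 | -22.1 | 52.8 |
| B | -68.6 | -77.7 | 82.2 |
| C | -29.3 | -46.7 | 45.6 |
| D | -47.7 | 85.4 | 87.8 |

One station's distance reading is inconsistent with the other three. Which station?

A

Solve using three stations at a time. Using B, C, D (subtract circle equations pairwise → linear system) gives (x, y) ≈ (-37.1, -1.8).
Distances from that point to each station vs reported:
  A: calculated 23.9 vs reported 52.8 → residual 28.9 km
  B: calculated 82.2 vs reported 82.2 → residual 0.0 km
  C: calculated 45.6 vs reported 45.6 → residual 0.0 km
  D: calculated 87.8 vs reported 87.8 → residual 0.0 km
B, C, D are mutually consistent (residuals ≈ 0); A is off by 28.9 km.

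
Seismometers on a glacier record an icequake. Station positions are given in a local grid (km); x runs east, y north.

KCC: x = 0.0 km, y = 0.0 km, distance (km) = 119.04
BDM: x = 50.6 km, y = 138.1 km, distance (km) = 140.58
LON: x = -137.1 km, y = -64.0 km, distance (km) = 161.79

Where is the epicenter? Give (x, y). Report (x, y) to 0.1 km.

(-80.6, 87.6)

Circle about each station: x² + y² = 119.04²; (x − 50.6)² + (y − 138.1)² = 140.58²; (x + 137.1)² + (y + 64.0)² = 161.79².
Subtracting the KCC equation from the BDM and LON equations removes the quadratic terms:
101.2 x + 276.2 y = 16039.76
-274.2 x − 128.0 y = 10886.93
Solving the 2×2 system: x ≈ -80.6, y ≈ 87.6 km.
Check against KCC (with the unrounded x, y): √(x²+y²) = 119.04 ≈ 119.04 km. ✓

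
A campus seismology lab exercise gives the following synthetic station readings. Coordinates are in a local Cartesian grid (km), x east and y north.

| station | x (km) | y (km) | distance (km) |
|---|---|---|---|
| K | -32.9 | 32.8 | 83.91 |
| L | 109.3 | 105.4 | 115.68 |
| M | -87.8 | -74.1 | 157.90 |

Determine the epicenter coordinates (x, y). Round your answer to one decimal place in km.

(47.2, 7.8)

Circle about each station: (x + 32.9)² + (y − 32.8)² = 83.91²; (x − 109.3)² + (y − 105.4)² = 115.68²; (x + 87.8)² + (y + 74.1)² = 157.90².
Subtracting pairs of circle equations eliminates x²+y² and gives linear equations (the radical axes):
284.4 x + 145.2 y = 14556.43
-109.8 x − 213.8 y = -6850.12
Solving the 2×2 system: x ≈ 47.2, y ≈ 7.8 km.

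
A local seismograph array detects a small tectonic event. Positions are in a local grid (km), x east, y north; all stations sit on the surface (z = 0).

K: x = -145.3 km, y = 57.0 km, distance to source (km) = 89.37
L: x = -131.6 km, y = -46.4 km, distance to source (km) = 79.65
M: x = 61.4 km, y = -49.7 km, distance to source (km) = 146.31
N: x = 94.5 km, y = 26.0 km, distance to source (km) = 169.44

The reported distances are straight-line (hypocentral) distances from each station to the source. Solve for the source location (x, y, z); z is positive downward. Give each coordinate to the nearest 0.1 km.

x ≈ -73.2 km, y ≈ 6.0 km, depth ≈ 13.7 km

Each station gives a sphere (x−x_i)² + (y−y_i)² + z² = d_i² (stations at z=0).
Subtracting the K sphere from L and M: z² cancels, leaving linear equations in x and y:
27.4 x − 206.8 y = -3246.70
413.4 x − 213.4 y = -31540.66
Solving: x ≈ -73.198, y ≈ 6.001 km (keep extra digits for the depth step; rounded: -73.2, 6.0).
Then from the K sphere: z² = 89.37² − (x + 145.3)² − (y − 57.0)² with x = -73.198, y = 6.001, so z ≈ 13.689 ≈ 13.7 km.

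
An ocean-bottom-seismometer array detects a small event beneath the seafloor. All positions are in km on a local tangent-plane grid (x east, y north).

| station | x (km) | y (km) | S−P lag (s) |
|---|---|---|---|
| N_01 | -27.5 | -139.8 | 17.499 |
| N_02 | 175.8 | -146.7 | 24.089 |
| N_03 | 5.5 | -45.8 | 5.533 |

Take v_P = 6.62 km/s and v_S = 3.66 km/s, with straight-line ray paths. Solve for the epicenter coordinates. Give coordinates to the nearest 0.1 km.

(33.5, -10.2)

Distance from S−P lag: d = Δt · v_P v_S / (v_P − v_S) = Δt · (6.62·3.66)/(6.62−3.66) ≈ 8.1855·Δt.
So d_N_01 = 143.24, d_N_02 = 197.18, d_N_03 = 45.29 km.
Circle about each station: (x + 27.5)² + (y + 139.8)² = 143.24²; (x − 175.8)² + (y + 146.7)² = 197.18²; (x − 5.5)² + (y + 45.8)² = 45.29².
Subtracting the N_01 equation from the N_02 and N_03 equations removes the quadratic terms:
406.6 x − 13.8 y = 13763.99
66.0 x + 188.0 y = 294.11
Solving the 2×2 system: x ≈ 33.5, y ≈ -10.2 km.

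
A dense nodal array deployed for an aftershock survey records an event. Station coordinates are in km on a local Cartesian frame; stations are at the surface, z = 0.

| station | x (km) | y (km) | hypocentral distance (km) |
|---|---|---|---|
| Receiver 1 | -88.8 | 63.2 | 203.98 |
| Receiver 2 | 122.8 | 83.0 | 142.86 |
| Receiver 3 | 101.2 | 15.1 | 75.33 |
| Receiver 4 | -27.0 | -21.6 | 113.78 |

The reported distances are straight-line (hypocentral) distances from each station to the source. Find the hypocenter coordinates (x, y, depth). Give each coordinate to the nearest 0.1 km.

x ≈ 78.5 km, y ≈ -48.8 km, depth ≈ 32.8 km

Each station gives a sphere (x−x_i)² + (y−y_i)² + z² = d_i² (stations at z=0).
Subtracting the Receiver 1 sphere from Receiver 2 and Receiver 3: z² cancels, leaving linear equations in x and y:
423.2 x + 39.6 y = 31288.02
380.0 x − 96.2 y = 34523.00
Solving: x ≈ 78.498, y ≈ -48.793 km (keep extra digits for the depth step; rounded: 78.5, -48.8).
Then from the Receiver 1 sphere: z² = 203.98² − (x + 88.8)² − (y − 63.2)² with x = 78.498, y = -48.793, so z ≈ 32.814 ≈ 32.8 km.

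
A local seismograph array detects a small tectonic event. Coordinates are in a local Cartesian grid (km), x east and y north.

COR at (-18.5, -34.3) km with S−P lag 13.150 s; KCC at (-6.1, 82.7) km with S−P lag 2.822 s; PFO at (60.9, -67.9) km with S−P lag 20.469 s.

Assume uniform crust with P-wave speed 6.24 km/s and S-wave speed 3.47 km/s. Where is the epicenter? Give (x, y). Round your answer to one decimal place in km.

-22.9 km east, 68.4 km north

Distance from S−P lag: d = Δt · v_P v_S / (v_P − v_S) = Δt · (6.24·3.47)/(6.24−3.47) ≈ 7.8169·Δt.
So d_COR = 102.79, d_KCC = 22.06, d_PFO = 160.00 km.
Circle about each station: (x + 18.5)² + (y + 34.3)² = 102.79²; (x + 6.1)² + (y − 82.7)² = 22.06²; (x − 60.9)² + (y + 67.9)² = 160.00².
Subtracting the COR equation from the KCC and PFO equations removes the quadratic terms:
24.8 x + 234.0 y = 15436.90
158.8 x − 67.2 y = -8233.74
Solving the 2×2 system: x ≈ -22.9, y ≈ 68.4 km.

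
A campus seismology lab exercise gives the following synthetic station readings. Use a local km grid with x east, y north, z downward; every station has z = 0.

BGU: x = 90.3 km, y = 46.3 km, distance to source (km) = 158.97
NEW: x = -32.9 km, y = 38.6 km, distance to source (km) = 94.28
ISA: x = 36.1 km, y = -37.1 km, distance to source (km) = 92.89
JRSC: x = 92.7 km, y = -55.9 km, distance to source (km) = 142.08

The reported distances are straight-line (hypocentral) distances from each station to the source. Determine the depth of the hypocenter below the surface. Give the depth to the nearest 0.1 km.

depth ≈ 61.8 km

Each station gives a sphere (x−x_i)² + (y−y_i)² + z² = d_i² (stations at z=0).
Subtracting the BGU sphere from NEW and ISA: z² cancels, leaving linear equations in x and y:
-246.4 x − 15.4 y = 8657.33
-108.4 x − 166.8 y = 9024.75
Solving: x ≈ -33.098, y ≈ -32.595 km (keep extra digits for the depth step; rounded: -33.1, -32.6).
Then from the BGU sphere: z² = 158.97² − (x − 90.3)² − (y − 46.3)² with x = -33.098, y = -32.595, so z ≈ 61.806 ≈ 61.8 km.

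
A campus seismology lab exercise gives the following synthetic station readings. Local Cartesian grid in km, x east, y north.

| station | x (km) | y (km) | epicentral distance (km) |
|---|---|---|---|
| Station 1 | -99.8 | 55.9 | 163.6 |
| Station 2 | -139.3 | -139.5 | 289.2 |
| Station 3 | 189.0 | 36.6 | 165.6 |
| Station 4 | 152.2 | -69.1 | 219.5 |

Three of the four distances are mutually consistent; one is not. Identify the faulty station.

Station 2

Solve using three stations at a time. Using Station 1, Station 3, Station 4 (subtract circle equations pairwise → linear system) gives (x, y) ≈ (48.7, 124.4).
Distances from that point to each station vs reported:
  Station 1: calculated 163.5 vs reported 163.6 → residual 0.1 km
  Station 2: calculated 324.0 vs reported 289.2 → residual 34.8 km
  Station 3: calculated 165.5 vs reported 165.6 → residual 0.1 km
  Station 4: calculated 219.4 vs reported 219.5 → residual 0.1 km
Station 1, Station 3, Station 4 are mutually consistent (residuals ≈ 0); Station 2 is off by 34.8 km.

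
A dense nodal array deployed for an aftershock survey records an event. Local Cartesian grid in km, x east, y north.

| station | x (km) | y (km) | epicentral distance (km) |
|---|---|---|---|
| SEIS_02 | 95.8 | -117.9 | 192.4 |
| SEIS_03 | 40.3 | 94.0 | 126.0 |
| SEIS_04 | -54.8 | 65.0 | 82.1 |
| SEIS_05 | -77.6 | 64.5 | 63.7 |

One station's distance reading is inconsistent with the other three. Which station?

Solve using three stations at a time. Using SEIS_02, SEIS_03, SEIS_05 (subtract circle equations pairwise → linear system) gives (x, y) ≈ (-50.7, 6.8).
Distances from that point to each station vs reported:
  SEIS_02: calculated 192.4 vs reported 192.4 → residual 0.0 km
  SEIS_03: calculated 126.0 vs reported 126.0 → residual 0.0 km
  SEIS_04: calculated 58.3 vs reported 82.1 → residual 23.8 km
  SEIS_05: calculated 63.6 vs reported 63.7 → residual 0.1 km
SEIS_02, SEIS_03, SEIS_05 are mutually consistent (residuals ≈ 0); SEIS_04 is off by 23.8 km.

SEIS_04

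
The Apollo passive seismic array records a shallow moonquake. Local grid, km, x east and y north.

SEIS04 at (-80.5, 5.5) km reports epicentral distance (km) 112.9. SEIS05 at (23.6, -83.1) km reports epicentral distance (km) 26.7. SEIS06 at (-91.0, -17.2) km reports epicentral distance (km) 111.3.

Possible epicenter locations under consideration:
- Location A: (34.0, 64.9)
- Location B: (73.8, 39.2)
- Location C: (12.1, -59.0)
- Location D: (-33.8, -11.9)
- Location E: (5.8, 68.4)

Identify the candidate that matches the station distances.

For each candidate, compare |candidate − station| to the reported distance:
Location A: residuals SEIS04 16.1, SEIS05 121.7, SEIS06 38.3 → max 121.7 km
Location B: residuals SEIS04 45.0, SEIS05 105.5, SEIS06 62.9 → max 105.5 km
Location C: residuals SEIS04 0.1, SEIS05 0.0, SEIS06 0.0 → max 0.1 km
Location D: residuals SEIS04 63.1, SEIS05 64.8, SEIS06 53.9 → max 64.8 km
Location E: residuals SEIS04 6.1, SEIS05 125.8, SEIS06 17.9 → max 125.8 km
Only Location C has all residuals ≈ 0.

Location C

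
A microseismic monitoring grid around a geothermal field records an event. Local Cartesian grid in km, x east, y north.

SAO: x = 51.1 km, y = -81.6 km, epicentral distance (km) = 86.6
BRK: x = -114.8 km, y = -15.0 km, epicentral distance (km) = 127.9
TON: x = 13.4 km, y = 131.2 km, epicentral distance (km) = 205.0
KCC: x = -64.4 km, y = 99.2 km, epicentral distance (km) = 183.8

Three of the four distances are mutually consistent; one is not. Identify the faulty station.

Solve using three stations at a time. Using BRK, TON, KCC (subtract circle equations pairwise → linear system) gives (x, y) ≈ (-0.9, -73.3).
Distances from that point to each station vs reported:
  SAO: calculated 52.7 vs reported 86.6 → residual 33.9 km
  BRK: calculated 127.9 vs reported 127.9 → residual 0.0 km
  TON: calculated 205.0 vs reported 205.0 → residual 0.0 km
  KCC: calculated 183.8 vs reported 183.8 → residual 0.0 km
BRK, TON, KCC are mutually consistent (residuals ≈ 0); SAO is off by 33.9 km.

SAO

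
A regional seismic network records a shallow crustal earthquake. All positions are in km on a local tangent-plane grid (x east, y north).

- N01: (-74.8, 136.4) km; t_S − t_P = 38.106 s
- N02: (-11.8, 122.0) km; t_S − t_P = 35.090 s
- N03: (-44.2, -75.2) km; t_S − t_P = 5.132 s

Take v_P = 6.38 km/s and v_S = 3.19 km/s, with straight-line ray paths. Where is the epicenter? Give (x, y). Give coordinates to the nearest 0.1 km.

Distance from S−P lag: d = Δt · v_P v_S / (v_P − v_S) = Δt · (6.38·3.19)/(6.38−3.19) ≈ 6.3800·Δt.
So d_N01 = 243.12, d_N02 = 223.87, d_N03 = 32.74 km.
Circle about each station: (x + 74.8)² + (y − 136.4)² = 243.12²; (x + 11.8)² + (y − 122.0)² = 223.87²; (x + 44.2)² + (y + 75.2)² = 32.74².
Subtracting pairs of circle equations eliminates x²+y² and gives linear equations (the radical axes):
126.0 x − 28.8 y = -187.20
61.2 x − 423.2 y = 41444.11
Solving the 2×2 system: x ≈ -24.7, y ≈ -101.5 km.
Check against N01 (with the unrounded x, y): √((x + 74.8)²+(y − 136.4)²) = 243.12 ≈ 243.12 km. ✓

-24.7 km east, -101.5 km north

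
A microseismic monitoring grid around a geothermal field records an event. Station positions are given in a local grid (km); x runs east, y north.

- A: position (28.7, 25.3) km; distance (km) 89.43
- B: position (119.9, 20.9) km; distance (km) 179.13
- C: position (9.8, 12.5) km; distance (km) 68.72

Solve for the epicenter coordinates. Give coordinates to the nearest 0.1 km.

Circle about each station: (x − 28.7)² + (y − 25.3)² = 89.43²; (x − 119.9)² + (y − 20.9)² = 179.13²; (x − 9.8)² + (y − 12.5)² = 68.72².
Subtracting the A equation from the B and C equations removes the quadratic terms:
182.4 x − 8.8 y = -10740.79
-37.8 x − 25.6 y = 2063.80
Solving the 2×2 system: x ≈ -58.6, y ≈ 5.9 km.
Check against A (with the unrounded x, y): √((x − 28.7)²+(y − 25.3)²) = 89.43 ≈ 89.43 km. ✓

(-58.6, 5.9)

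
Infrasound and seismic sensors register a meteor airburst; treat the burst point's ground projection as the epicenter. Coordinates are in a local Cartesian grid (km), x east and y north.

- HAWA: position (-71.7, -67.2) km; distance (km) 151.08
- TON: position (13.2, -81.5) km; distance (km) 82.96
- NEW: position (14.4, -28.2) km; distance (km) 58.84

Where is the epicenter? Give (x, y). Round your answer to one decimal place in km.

Circle about each station: (x + 71.7)² + (y + 67.2)² = 151.08²; (x − 13.2)² + (y + 81.5)² = 82.96²; (x − 14.4)² + (y + 28.2)² = 58.84².
Subtracting the HAWA equation from the TON and NEW equations removes the quadratic terms:
169.8 x − 28.6 y = 13102.56
172.2 x + 78.0 y = 10708.89
Solving the 2×2 system: x ≈ 73.1, y ≈ -24.1 km.

(73.1, -24.1)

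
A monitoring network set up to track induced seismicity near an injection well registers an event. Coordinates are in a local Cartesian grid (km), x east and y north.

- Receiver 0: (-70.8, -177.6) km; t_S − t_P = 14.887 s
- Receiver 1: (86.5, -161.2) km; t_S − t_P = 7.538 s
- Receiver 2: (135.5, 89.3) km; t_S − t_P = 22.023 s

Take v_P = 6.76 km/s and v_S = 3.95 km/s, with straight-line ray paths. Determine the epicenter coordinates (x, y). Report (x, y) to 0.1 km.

48.0 km east, -100.8 km north

Distance from S−P lag: d = Δt · v_P v_S / (v_P − v_S) = Δt · (6.76·3.95)/(6.76−3.95) ≈ 9.5025·Δt.
So d_Receiver 0 = 141.46, d_Receiver 1 = 71.63, d_Receiver 2 = 209.27 km.
Circle about each station: (x + 70.8)² + (y + 177.6)² = 141.46²; (x − 86.5)² + (y + 161.2)² = 71.63²; (x − 135.5)² + (y − 89.3)² = 209.27².
Subtracting pairs of circle equations eliminates x²+y² and gives linear equations (the radical axes):
314.6 x + 32.8 y = 11793.36
412.6 x + 533.8 y = -34002.66
Solving the 2×2 system: x ≈ 48.0, y ≈ -100.8 km.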